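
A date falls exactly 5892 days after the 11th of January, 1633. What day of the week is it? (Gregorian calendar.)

Jan 11, 1633 is a Tuesday.
5892 mod 7 = 5, so 5892 days after a Tuesday is Tuesday + 5 = Sunday.

Sunday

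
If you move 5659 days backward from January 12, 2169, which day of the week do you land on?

Monday

Jan 12, 2169 is a Thursday.
5659 mod 7 = 3, so 5659 days before a Thursday is Thursday − 3 = Monday.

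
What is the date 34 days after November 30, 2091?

Nov has 30 days: +1 → Dec 1, 2091 (33 left).
Dec has 31 days: +31 → Jan 1, 2092 (2 left).
+2 → Jan 3, 2092.

January 3, 2092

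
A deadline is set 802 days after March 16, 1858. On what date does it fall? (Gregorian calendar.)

May 26, 1860

+365 (one year) → Mar 16, 1859 (437 left).
+366 (one year; includes Feb 29, 1860) → Mar 16, 1860 (71 left).
Mar has 31 days: +16 → Apr 1, 1860 (55 left).
Apr has 30 days: +30 → May 1, 1860 (25 left).
+25 → May 26, 1860.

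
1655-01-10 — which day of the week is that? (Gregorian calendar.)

Doomsday rule: the anchor day for the 1600s is Tuesday. For year 55: 55÷12 = 4 r 7, and 7÷4 = 1, so 4+7+1 = 12.
Tuesday + 12 ≡ Sunday — that's 1655's doomsday.
In January the doomsday date is Jan 3 (1655 is not a leap year).
Jan 10 is 7 days after Jan 3; 7 mod 7 = 0, so Sunday + 0 = Sunday.

Sunday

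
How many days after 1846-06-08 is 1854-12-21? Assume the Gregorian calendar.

3118

Jun 8, 1846 → Jun 8, 1847: 365 days.
Jun 8, 1847 → Jun 8, 1848: 366 days (Feb 29, 1848 is in that span).
Jun 8, 1848 → Jun 8, 1849: 365 days.
Jun 8, 1849 → Jun 8, 1850: 365 days.
Jun 8, 1850 → Jun 8, 1851: 365 days.
Jun 8, 1851 → Jun 8, 1852: 366 days (Feb 29, 1852 is in that span).
Jun 8, 1852 → Jun 8, 1853: 365 days.
Jun 8, 1853 → Jun 8, 1854: 365 days.
Jun 8, 1854 → Jul 8, 1854: 30 days (June has 30).
Jul 8, 1854 → Aug 8, 1854: 31 days (July has 31).
Aug 8, 1854 → Sep 8, 1854: 31 days (August has 31).
Sep 8, 1854 → Oct 8, 1854: 30 days (September has 30).
Oct 8, 1854 → Nov 8, 1854: 31 days (October has 31).
Nov 8, 1854 → Dec 8, 1854: 30 days (November has 30).
Dec 8, 1854 → Dec 21, 1854: 13 days.
Total: 3118 days.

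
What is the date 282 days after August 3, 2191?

May 11, 2192

Aug has 31 days: +29 → Sep 1, 2191 (253 left).
Sep has 30 days: +30 → Oct 1, 2191 (223 left).
Oct has 31 days: +31 → Nov 1, 2191 (192 left).
Nov has 30 days: +30 → Dec 1, 2191 (162 left).
Dec has 31 days: +31 → Jan 1, 2192 (131 left).
Jan has 31 days: +31 → Feb 1, 2192 (100 left).
Feb has 29 days: +29 → Mar 1, 2192 (71 left).
Mar has 31 days: +31 → Apr 1, 2192 (40 left).
Apr has 30 days: +30 → May 1, 2192 (10 left).
+10 → May 11, 2192.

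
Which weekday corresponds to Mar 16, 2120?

Saturday

Doomsday rule: the anchor day for the 2100s is Sunday. For year 20: 20÷12 = 1 r 8, and 8÷4 = 2, so 1+8+2 = 11.
Sunday + 11 ≡ Thursday — that's 2120's doomsday.
In March the doomsday date is Mar 14.
Mar 16 is 2 days after Mar 14; 2 mod 7 = 2, so Thursday + 2 = Saturday.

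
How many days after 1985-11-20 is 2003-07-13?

Nov 20, 1985 → Nov 20, 1986: 365 days.
Nov 20, 1986 → Nov 20, 1987: 365 days.
Nov 20, 1987 → Nov 20, 1988: 366 days (Feb 29, 1988 is in that span).
Nov 20, 1988 → Nov 20, 1989: 365 days.
Nov 20, 1989 → Nov 20, 1990: 365 days.
Nov 20, 1990 → Nov 20, 1991: 365 days.
Nov 20, 1991 → Nov 20, 1992: 366 days (Feb 29, 1992 is in that span).
Nov 20, 1992 → Nov 20, 1993: 365 days.
Nov 20, 1993 → Nov 20, 1994: 365 days.
Nov 20, 1994 → Nov 20, 1995: 365 days.
Nov 20, 1995 → Nov 20, 1996: 366 days (Feb 29, 1996 is in that span).
Nov 20, 1996 → Nov 20, 1997: 365 days.
Nov 20, 1997 → Nov 20, 1998: 365 days.
Nov 20, 1998 → Nov 20, 1999: 365 days.
Nov 20, 1999 → Nov 20, 2000: 366 days (Feb 29, 2000 is in that span).
Nov 20, 2000 → Nov 20, 2001: 365 days.
Nov 20, 2001 → Nov 20, 2002: 365 days.
Nov 20, 2002 → Dec 20, 2002: 30 days (November has 30).
Dec 20, 2002 → Jan 20, 2003: 31 days (December has 31).
Jan 20, 2003 → Feb 20, 2003: 31 days (January has 31).
Feb 20, 2003 → Mar 20, 2003: 28 days (February has 28).
Mar 20, 2003 → Apr 20, 2003: 31 days (March has 31).
Apr 20, 2003 → May 20, 2003: 30 days (April has 30).
May 20, 2003 → Jun 20, 2003: 31 days (May has 31).
Jun 20, 2003 → Jul 13, 2003: 23 days.
Total: 6444 days.

6444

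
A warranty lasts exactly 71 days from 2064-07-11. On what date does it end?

Jul has 31 days: +21 → Aug 1, 2064 (50 left).
Aug has 31 days: +31 → Sep 1, 2064 (19 left).
+19 → Sep 20, 2064.

September 20, 2064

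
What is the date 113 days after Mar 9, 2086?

Mar has 31 days: +23 → Apr 1, 2086 (90 left).
Apr has 30 days: +30 → May 1, 2086 (60 left).
May has 31 days: +31 → Jun 1, 2086 (29 left).
+29 → Jun 30, 2086.

June 30, 2086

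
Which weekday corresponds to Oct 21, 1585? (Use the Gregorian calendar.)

Monday

Doomsday rule: the anchor day for the 1500s is Wednesday. For year 85: 85÷12 = 7 r 1, and 1÷4 = 0, so 7+1+0 = 8.
Wednesday + 8 ≡ Thursday — that's 1585's doomsday.
In October the doomsday date is Oct 10.
Oct 21 is 11 days after Oct 10; 11 mod 7 = 4, so Thursday + 4 = Monday.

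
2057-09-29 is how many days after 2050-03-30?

Mar 30, 2050 → Mar 30, 2051: 365 days.
Mar 30, 2051 → Mar 30, 2052: 366 days (Feb 29, 2052 is in that span).
Mar 30, 2052 → Mar 30, 2053: 365 days.
Mar 30, 2053 → Mar 30, 2054: 365 days.
Mar 30, 2054 → Mar 30, 2055: 365 days.
Mar 30, 2055 → Mar 30, 2056: 366 days (Feb 29, 2056 is in that span).
Mar 30, 2056 → Mar 30, 2057: 365 days.
Mar 30, 2057 → Apr 30, 2057: 31 days (March has 31).
Apr 30, 2057 → May 30, 2057: 30 days (April has 30).
May 30, 2057 → Jun 30, 2057: 31 days (May has 31).
Jun 30, 2057 → Jul 30, 2057: 30 days (June has 30).
Jul 30, 2057 → Aug 30, 2057: 31 days (July has 31).
Aug 30, 2057 → Sep 29, 2057: 30 days.
Total: 2740 days.

2740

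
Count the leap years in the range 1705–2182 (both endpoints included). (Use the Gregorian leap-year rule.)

Multiples of 4 in [1705,2182]: 119.
Of those, multiples of 100: 4 (not leap unless ÷400).
Multiples of 400: 1.
Leap years = 119 − 4 + 1 = 116.

116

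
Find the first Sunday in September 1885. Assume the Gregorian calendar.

September 6, 1885

September 1, 1885 is a Tuesday.
The first Sunday is therefore September 6 (5 days later).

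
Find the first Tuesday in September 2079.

September 5, 2079

September 1, 2079 is a Friday.
The first Tuesday is therefore September 5 (4 days later).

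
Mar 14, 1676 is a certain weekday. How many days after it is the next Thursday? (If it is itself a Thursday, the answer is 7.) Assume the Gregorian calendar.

5

Mar 14, 1676 is a Saturday.
From Saturday to the next Thursday is 5 days.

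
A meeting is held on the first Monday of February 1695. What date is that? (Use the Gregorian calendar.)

February 1, 1695 is a Tuesday.
The first Monday is therefore February 7 (6 days later).

February 7, 1695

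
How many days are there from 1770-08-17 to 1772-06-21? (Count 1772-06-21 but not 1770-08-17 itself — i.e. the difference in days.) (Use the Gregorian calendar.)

Aug 17, 1770 → Aug 17, 1771: 365 days.
Aug 17, 1771 → Sep 17, 1771: 31 days (August has 31).
Sep 17, 1771 → Oct 17, 1771: 30 days (September has 30).
Oct 17, 1771 → Nov 17, 1771: 31 days (October has 31).
Nov 17, 1771 → Dec 17, 1771: 30 days (November has 30).
Dec 17, 1771 → Jan 17, 1772: 31 days (December has 31).
Jan 17, 1772 → Feb 17, 1772: 31 days (January has 31).
Feb 17, 1772 → Mar 17, 1772: 29 days (February has 29).
Mar 17, 1772 → Apr 17, 1772: 31 days (March has 31).
Apr 17, 1772 → May 17, 1772: 30 days (April has 30).
May 17, 1772 → Jun 17, 1772: 31 days (May has 31).
Jun 17, 1772 → Jun 21, 1772: 4 days.
Total: 674 days.

674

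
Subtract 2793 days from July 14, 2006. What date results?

−365 (one year) → Jul 14, 2005 (2428 left).
−365 (one year) → Jul 14, 2004 (2063 left).
−366 (one year; includes Feb 29, 2004) → Jul 14, 2003 (1697 left).
−365 (one year) → Jul 14, 2002 (1332 left).
−365 (one year) → Jul 14, 2001 (967 left).
−365 (one year) → Jul 14, 2000 (602 left).
−366 (one year; includes Feb 29, 2000) → Jul 14, 1999 (236 left).
−14 → Jun 30, 1999 (end of Jun, 30 days; 222 left).
−30 → May 31, 1999 (end of May, 31 days; 192 left).
−31 → Apr 30, 1999 (end of Apr, 30 days; 161 left).
−30 → Mar 31, 1999 (end of Mar, 31 days; 131 left).
−31 → Feb 28, 1999 (end of Feb, 28 days; 100 left).
−28 → Jan 31, 1999 (end of Jan, 31 days; 72 left).
−31 → Dec 31, 1998 (end of Dec, 31 days; 41 left).
−31 → Nov 30, 1998 (end of Nov, 30 days; 10 left).
−10 → Nov 20, 1998.

November 20, 1998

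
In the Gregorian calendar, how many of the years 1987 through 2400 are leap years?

101

Multiples of 4 in [1987,2400]: 104.
Of those, multiples of 100: 5 (not leap unless ÷400).
Multiples of 400: 2.
Leap years = 104 − 5 + 2 = 101.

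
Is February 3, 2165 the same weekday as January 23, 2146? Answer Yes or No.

Yes

From Jan 23, 2146 to Feb 3, 2165 is 6951 days.
6951 mod 7 = 0, so they are the same weekday.
(Jan 23, 2146 is a Sunday; Feb 3, 2165 is a Sunday.)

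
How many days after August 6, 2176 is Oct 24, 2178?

809

Aug 6, 2176 → Aug 6, 2177: 365 days.
Aug 6, 2177 → Aug 6, 2178: 365 days.
Aug 6, 2178 → Sep 6, 2178: 31 days (August has 31).
Sep 6, 2178 → Oct 6, 2178: 30 days (September has 30).
Oct 6, 2178 → Oct 24, 2178: 18 days.
Total: 809 days.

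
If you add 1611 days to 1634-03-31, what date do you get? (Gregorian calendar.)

+365 (one year) → Mar 31, 1635 (1246 left).
+366 (one year; includes Feb 29, 1636) → Mar 31, 1636 (880 left).
+365 (one year) → Mar 31, 1637 (515 left).
+365 (one year) → Mar 31, 1638 (150 left).
Mar has 31 days: +1 → Apr 1, 1638 (149 left).
Apr has 30 days: +30 → May 1, 1638 (119 left).
May has 31 days: +31 → Jun 1, 1638 (88 left).
Jun has 30 days: +30 → Jul 1, 1638 (58 left).
Jul has 31 days: +31 → Aug 1, 1638 (27 left).
+27 → Aug 28, 1638.

August 28, 1638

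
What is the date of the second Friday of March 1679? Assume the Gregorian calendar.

March 1, 1679 is a Wednesday.
The first Friday is therefore March 3 (2 days later).
The second Friday is 3 + 1×7 = March 10.

March 10, 1679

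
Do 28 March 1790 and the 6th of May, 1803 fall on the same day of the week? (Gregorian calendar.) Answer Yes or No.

From Mar 28, 1790 to May 6, 1803 is 4786 days.
4786 mod 7 = 5, so they are different weekdays.
(Mar 28, 1790 is a Sunday; May 6, 1803 is a Friday.)

No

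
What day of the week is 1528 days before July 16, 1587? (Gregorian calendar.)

Jul 16, 1587 is a Thursday.
1528 mod 7 = 2, so 1528 days before a Thursday is Thursday − 2 = Tuesday.

Tuesday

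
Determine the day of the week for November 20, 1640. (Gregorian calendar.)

Doomsday rule: the anchor day for the 1600s is Tuesday. For year 40: 40÷12 = 3 r 4, and 4÷4 = 1, so 3+4+1 = 8.
Tuesday + 8 ≡ Wednesday — that's 1640's doomsday.
In November the doomsday date is Nov 7.
Nov 20 is 13 days after Nov 7; 13 mod 7 = 6, so Wednesday + 6 = Tuesday.

Tuesday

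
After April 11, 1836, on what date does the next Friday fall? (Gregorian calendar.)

April 15, 1836

Apr 11, 1836 is a Monday.
From Monday to the next Friday is 4 days.
Apr 11, 1836 + 4 = Apr 15, 1836.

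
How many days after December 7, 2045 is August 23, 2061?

Dec 7, 2045 → Dec 7, 2046: 365 days.
Dec 7, 2046 → Dec 7, 2047: 365 days.
Dec 7, 2047 → Dec 7, 2048: 366 days (Feb 29, 2048 is in that span).
Dec 7, 2048 → Dec 7, 2049: 365 days.
Dec 7, 2049 → Dec 7, 2050: 365 days.
Dec 7, 2050 → Dec 7, 2051: 365 days.
Dec 7, 2051 → Dec 7, 2052: 366 days (Feb 29, 2052 is in that span).
Dec 7, 2052 → Dec 7, 2053: 365 days.
Dec 7, 2053 → Dec 7, 2054: 365 days.
Dec 7, 2054 → Dec 7, 2055: 365 days.
Dec 7, 2055 → Dec 7, 2056: 366 days (Feb 29, 2056 is in that span).
Dec 7, 2056 → Dec 7, 2057: 365 days.
Dec 7, 2057 → Dec 7, 2058: 365 days.
Dec 7, 2058 → Dec 7, 2059: 365 days.
Dec 7, 2059 → Dec 7, 2060: 366 days (Feb 29, 2060 is in that span).
Dec 7, 2060 → Jan 7, 2061: 31 days (December has 31).
Jan 7, 2061 → Feb 7, 2061: 31 days (January has 31).
Feb 7, 2061 → Mar 7, 2061: 28 days (February has 28).
Mar 7, 2061 → Apr 7, 2061: 31 days (March has 31).
Apr 7, 2061 → May 7, 2061: 30 days (April has 30).
May 7, 2061 → Jun 7, 2061: 31 days (May has 31).
Jun 7, 2061 → Jul 7, 2061: 30 days (June has 30).
Jul 7, 2061 → Aug 7, 2061: 31 days (July has 31).
Aug 7, 2061 → Aug 23, 2061: 16 days.
Total: 5738 days.

5738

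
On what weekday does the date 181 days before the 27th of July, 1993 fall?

Jul 27, 1993 is a Tuesday.
181 mod 7 = 6, so 181 days before a Tuesday is Tuesday − 6 = Wednesday.

Wednesday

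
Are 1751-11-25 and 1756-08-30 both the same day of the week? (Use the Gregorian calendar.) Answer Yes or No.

From Nov 25, 1751 to Aug 30, 1756 is 1740 days.
1740 mod 7 = 4, so they are different weekdays.
(Nov 25, 1751 is a Thursday; Aug 30, 1756 is a Monday.)

No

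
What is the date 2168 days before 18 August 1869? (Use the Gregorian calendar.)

−365 (one year) → Aug 18, 1868 (1803 left).
−366 (one year; includes Feb 29, 1868) → Aug 18, 1867 (1437 left).
−365 (one year) → Aug 18, 1866 (1072 left).
−365 (one year) → Aug 18, 1865 (707 left).
−365 (one year) → Aug 18, 1864 (342 left).
−18 → Jul 31, 1864 (end of Jul, 31 days; 324 left).
−31 → Jun 30, 1864 (end of Jun, 30 days; 293 left).
−30 → May 31, 1864 (end of May, 31 days; 263 left).
−31 → Apr 30, 1864 (end of Apr, 30 days; 232 left).
−30 → Mar 31, 1864 (end of Mar, 31 days; 202 left).
−31 → Feb 29, 1864 (end of Feb, 29 days; 171 left).
−29 → Jan 31, 1864 (end of Jan, 31 days; 142 left).
−31 → Dec 31, 1863 (end of Dec, 31 days; 111 left).
−31 → Nov 30, 1863 (end of Nov, 30 days; 80 left).
−30 → Oct 31, 1863 (end of Oct, 31 days; 50 left).
−31 → Sep 30, 1863 (end of Sep, 30 days; 19 left).
−19 → Sep 11, 1863.

September 11, 1863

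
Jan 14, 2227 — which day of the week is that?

Doomsday rule: the anchor day for the 2200s is Friday. For year 27: 27÷12 = 2 r 3, and 3÷4 = 0, so 2+3+0 = 5.
Friday + 5 ≡ Wednesday — that's 2227's doomsday.
In January the doomsday date is Jan 3 (2227 is not a leap year).
Jan 14 is 11 days after Jan 3; 11 mod 7 = 4, so Wednesday + 4 = Sunday.

Sunday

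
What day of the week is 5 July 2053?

Saturday

Doomsday rule: the anchor day for the 2000s is Tuesday. For year 53: 53÷12 = 4 r 5, and 5÷4 = 1, so 4+5+1 = 10.
Tuesday + 10 ≡ Friday — that's 2053's doomsday.
In July the doomsday date is Jul 11.
Jul 5 is 6 days before Jul 11; 6 mod 7 = 6, so Friday − 6 = Saturday.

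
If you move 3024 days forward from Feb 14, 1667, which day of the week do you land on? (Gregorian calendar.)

Feb 14, 1667 is a Monday.
3024 mod 7 = 0, so 3024 days after a Monday is Monday + 0 = Monday.

Monday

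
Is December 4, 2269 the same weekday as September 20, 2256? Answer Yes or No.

Yes

From Sep 20, 2256 to Dec 4, 2269 is 4823 days.
4823 mod 7 = 0, so they are the same weekday.
(Sep 20, 2256 is a Saturday; Dec 4, 2269 is a Saturday.)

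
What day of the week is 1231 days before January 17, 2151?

Monday

Jan 17, 2151 is a Sunday.
1231 mod 7 = 6, so 1231 days before a Sunday is Sunday − 6 = Monday.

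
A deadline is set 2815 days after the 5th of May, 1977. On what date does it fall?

+365 (one year) → May 5, 1978 (2450 left).
+365 (one year) → May 5, 1979 (2085 left).
+366 (one year; includes Feb 29, 1980) → May 5, 1980 (1719 left).
+365 (one year) → May 5, 1981 (1354 left).
+365 (one year) → May 5, 1982 (989 left).
+365 (one year) → May 5, 1983 (624 left).
+366 (one year; includes Feb 29, 1984) → May 5, 1984 (258 left).
May has 31 days: +27 → Jun 1, 1984 (231 left).
Jun has 30 days: +30 → Jul 1, 1984 (201 left).
Jul has 31 days: +31 → Aug 1, 1984 (170 left).
Aug has 31 days: +31 → Sep 1, 1984 (139 left).
Sep has 30 days: +30 → Oct 1, 1984 (109 left).
Oct has 31 days: +31 → Nov 1, 1984 (78 left).
Nov has 30 days: +30 → Dec 1, 1984 (48 left).
Dec has 31 days: +31 → Jan 1, 1985 (17 left).
+17 → Jan 18, 1985.

January 18, 1985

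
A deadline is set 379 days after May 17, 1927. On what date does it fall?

May has 31 days: +15 → Jun 1, 1927 (364 left).
Jun has 30 days: +30 → Jul 1, 1927 (334 left).
Jul has 31 days: +31 → Aug 1, 1927 (303 left).
Aug has 31 days: +31 → Sep 1, 1927 (272 left).
Sep has 30 days: +30 → Oct 1, 1927 (242 left).
Oct has 31 days: +31 → Nov 1, 1927 (211 left).
Nov has 30 days: +30 → Dec 1, 1927 (181 left).
Dec has 31 days: +31 → Jan 1, 1928 (150 left).
Jan has 31 days: +31 → Feb 1, 1928 (119 left).
Feb has 29 days: +29 → Mar 1, 1928 (90 left).
Mar has 31 days: +31 → Apr 1, 1928 (59 left).
Apr has 30 days: +30 → May 1, 1928 (29 left).
+29 → May 30, 1928.

May 30, 1928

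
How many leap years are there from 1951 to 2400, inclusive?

110

Multiples of 4 in [1951,2400]: 113.
Of those, multiples of 100: 5 (not leap unless ÷400).
Multiples of 400: 2.
Leap years = 113 − 5 + 2 = 110.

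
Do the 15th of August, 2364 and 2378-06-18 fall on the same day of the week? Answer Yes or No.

From Aug 15, 2364 to Jun 18, 2378 is 5055 days.
5055 mod 7 = 1, so they are different weekdays.
(Aug 15, 2364 is a Saturday; Jun 18, 2378 is a Sunday.)

No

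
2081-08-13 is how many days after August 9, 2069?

Aug 9, 2069 → Aug 9, 2070: 365 days.
Aug 9, 2070 → Aug 9, 2071: 365 days.
Aug 9, 2071 → Aug 9, 2072: 366 days (Feb 29, 2072 is in that span).
Aug 9, 2072 → Aug 9, 2073: 365 days.
Aug 9, 2073 → Aug 9, 2074: 365 days.
Aug 9, 2074 → Aug 9, 2075: 365 days.
Aug 9, 2075 → Aug 9, 2076: 366 days (Feb 29, 2076 is in that span).
Aug 9, 2076 → Aug 9, 2077: 365 days.
Aug 9, 2077 → Aug 9, 2078: 365 days.
Aug 9, 2078 → Aug 9, 2079: 365 days.
Aug 9, 2079 → Aug 9, 2080: 366 days (Feb 29, 2080 is in that span).
Aug 9, 2080 → Sep 9, 2080: 31 days (August has 31).
Sep 9, 2080 → Oct 9, 2080: 30 days (September has 30).
Oct 9, 2080 → Nov 9, 2080: 31 days (October has 31).
Nov 9, 2080 → Dec 9, 2080: 30 days (November has 30).
Dec 9, 2080 → Jan 9, 2081: 31 days (December has 31).
Jan 9, 2081 → Feb 9, 2081: 31 days (January has 31).
Feb 9, 2081 → Mar 9, 2081: 28 days (February has 28).
Mar 9, 2081 → Apr 9, 2081: 31 days (March has 31).
Apr 9, 2081 → May 9, 2081: 30 days (April has 30).
May 9, 2081 → Jun 9, 2081: 31 days (May has 31).
Jun 9, 2081 → Jul 9, 2081: 30 days (June has 30).
Jul 9, 2081 → Aug 9, 2081: 31 days (July has 31).
Aug 9, 2081 → Aug 13, 2081: 4 days.
Total: 4387 days.

4387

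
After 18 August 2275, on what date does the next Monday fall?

Aug 18, 2275 is a Wednesday.
From Wednesday to the next Monday is 5 days.
Aug 18, 2275 + 5 = Aug 23, 2275.

August 23, 2275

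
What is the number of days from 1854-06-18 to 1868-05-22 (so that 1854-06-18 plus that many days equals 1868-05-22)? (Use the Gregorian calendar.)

5087

Jun 18, 1854 → Jun 18, 1855: 365 days.
Jun 18, 1855 → Jun 18, 1856: 366 days (Feb 29, 1856 is in that span).
Jun 18, 1856 → Jun 18, 1857: 365 days.
Jun 18, 1857 → Jun 18, 1858: 365 days.
Jun 18, 1858 → Jun 18, 1859: 365 days.
Jun 18, 1859 → Jun 18, 1860: 366 days (Feb 29, 1860 is in that span).
Jun 18, 1860 → Jun 18, 1861: 365 days.
Jun 18, 1861 → Jun 18, 1862: 365 days.
Jun 18, 1862 → Jun 18, 1863: 365 days.
Jun 18, 1863 → Jun 18, 1864: 366 days (Feb 29, 1864 is in that span).
Jun 18, 1864 → Jun 18, 1865: 365 days.
Jun 18, 1865 → Jun 18, 1866: 365 days.
Jun 18, 1866 → Jun 18, 1867: 365 days.
Jun 18, 1867 → Jul 18, 1867: 30 days (June has 30).
Jul 18, 1867 → Aug 18, 1867: 31 days (July has 31).
Aug 18, 1867 → Sep 18, 1867: 31 days (August has 31).
Sep 18, 1867 → Oct 18, 1867: 30 days (September has 30).
Oct 18, 1867 → Nov 18, 1867: 31 days (October has 31).
Nov 18, 1867 → Dec 18, 1867: 30 days (November has 30).
Dec 18, 1867 → Jan 18, 1868: 31 days (December has 31).
Jan 18, 1868 → Feb 18, 1868: 31 days (January has 31).
Feb 18, 1868 → Mar 18, 1868: 29 days (February has 29).
Mar 18, 1868 → Apr 18, 1868: 31 days (March has 31).
Apr 18, 1868 → May 18, 1868: 30 days (April has 30).
May 18, 1868 → May 22, 1868: 4 days.
Total: 5087 days.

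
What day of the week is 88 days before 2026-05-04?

May 4, 2026 is a Monday.
88 mod 7 = 4, so 88 days before a Monday is Monday − 4 = Thursday.

Thursday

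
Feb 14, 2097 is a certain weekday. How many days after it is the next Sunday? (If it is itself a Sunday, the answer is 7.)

Feb 14, 2097 is a Thursday.
From Thursday to the next Sunday is 3 days.

3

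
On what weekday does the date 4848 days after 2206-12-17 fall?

Dec 17, 2206 is a Wednesday.
4848 mod 7 = 4, so 4848 days after a Wednesday is Wednesday + 4 = Sunday.

Sunday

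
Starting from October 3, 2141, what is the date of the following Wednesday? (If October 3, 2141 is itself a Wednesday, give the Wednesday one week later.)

October 4, 2141

Oct 3, 2141 is a Tuesday.
From Tuesday to the next Wednesday is 1 day.
Oct 3, 2141 + 1 = Oct 4, 2141.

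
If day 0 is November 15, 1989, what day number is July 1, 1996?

Nov 15, 1989 → Nov 15, 1990: 365 days.
Nov 15, 1990 → Nov 15, 1991: 365 days.
Nov 15, 1991 → Nov 15, 1992: 366 days (Feb 29, 1992 is in that span).
Nov 15, 1992 → Nov 15, 1993: 365 days.
Nov 15, 1993 → Nov 15, 1994: 365 days.
Nov 15, 1994 → Nov 15, 1995: 365 days.
Nov 15, 1995 → Dec 15, 1995: 30 days (November has 30).
Dec 15, 1995 → Jan 15, 1996: 31 days (December has 31).
Jan 15, 1996 → Feb 15, 1996: 31 days (January has 31).
Feb 15, 1996 → Mar 15, 1996: 29 days (February has 29).
Mar 15, 1996 → Apr 15, 1996: 31 days (March has 31).
Apr 15, 1996 → May 15, 1996: 30 days (April has 30).
May 15, 1996 → Jun 15, 1996: 31 days (May has 31).
Jun 15, 1996 → Jul 1, 1996: 16 days.
Total: 2420 days.

2420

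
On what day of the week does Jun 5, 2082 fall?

Doomsday rule: the anchor day for the 2000s is Tuesday. For year 82: 82÷12 = 6 r 10, and 10÷4 = 2, so 6+10+2 = 18.
Tuesday + 18 ≡ Saturday — that's 2082's doomsday.
In June the doomsday date is Jun 6.
Jun 5 is 1 day before Jun 6; 1 mod 7 = 1, so Saturday − 1 = Friday.

Friday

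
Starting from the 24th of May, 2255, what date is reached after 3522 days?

January 13, 2265

+366 (one year; includes Feb 29, 2256) → May 24, 2256 (3156 left).
+365 (one year) → May 24, 2257 (2791 left).
+365 (one year) → May 24, 2258 (2426 left).
+365 (one year) → May 24, 2259 (2061 left).
+366 (one year; includes Feb 29, 2260) → May 24, 2260 (1695 left).
+365 (one year) → May 24, 2261 (1330 left).
+365 (one year) → May 24, 2262 (965 left).
+365 (one year) → May 24, 2263 (600 left).
+366 (one year; includes Feb 29, 2264) → May 24, 2264 (234 left).
May has 31 days: +8 → Jun 1, 2264 (226 left).
Jun has 30 days: +30 → Jul 1, 2264 (196 left).
Jul has 31 days: +31 → Aug 1, 2264 (165 left).
Aug has 31 days: +31 → Sep 1, 2264 (134 left).
Sep has 30 days: +30 → Oct 1, 2264 (104 left).
Oct has 31 days: +31 → Nov 1, 2264 (73 left).
Nov has 30 days: +30 → Dec 1, 2264 (43 left).
Dec has 31 days: +31 → Jan 1, 2265 (12 left).
+12 → Jan 13, 2265.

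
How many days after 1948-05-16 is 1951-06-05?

May 16, 1948 → May 16, 1949: 365 days.
May 16, 1949 → May 16, 1950: 365 days.
May 16, 1950 → Jun 16, 1950: 31 days (May has 31).
Jun 16, 1950 → Jul 16, 1950: 30 days (June has 30).
Jul 16, 1950 → Aug 16, 1950: 31 days (July has 31).
Aug 16, 1950 → Sep 16, 1950: 31 days (August has 31).
Sep 16, 1950 → Oct 16, 1950: 30 days (September has 30).
Oct 16, 1950 → Nov 16, 1950: 31 days (October has 31).
Nov 16, 1950 → Dec 16, 1950: 30 days (November has 30).
Dec 16, 1950 → Jan 16, 1951: 31 days (December has 31).
Jan 16, 1951 → Feb 16, 1951: 31 days (January has 31).
Feb 16, 1951 → Mar 16, 1951: 28 days (February has 28).
Mar 16, 1951 → Apr 16, 1951: 31 days (March has 31).
Apr 16, 1951 → May 16, 1951: 30 days (April has 30).
May 16, 1951 → Jun 5, 1951: 20 days.
Total: 1115 days.

1115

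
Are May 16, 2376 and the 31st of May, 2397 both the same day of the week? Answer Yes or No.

No

From May 16, 2376 to May 31, 2397 is 7685 days.
7685 mod 7 = 6, so they are different weekdays.
(May 16, 2376 is a Sunday; May 31, 2397 is a Saturday.)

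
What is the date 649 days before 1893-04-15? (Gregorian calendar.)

July 6, 1891

−365 (one year) → Apr 15, 1892 (284 left).
−15 → Mar 31, 1892 (end of Mar, 31 days; 269 left).
−31 → Feb 29, 1892 (end of Feb, 29 days; 238 left).
−29 → Jan 31, 1892 (end of Jan, 31 days; 209 left).
−31 → Dec 31, 1891 (end of Dec, 31 days; 178 left).
−31 → Nov 30, 1891 (end of Nov, 30 days; 147 left).
−30 → Oct 31, 1891 (end of Oct, 31 days; 117 left).
−31 → Sep 30, 1891 (end of Sep, 30 days; 86 left).
−30 → Aug 31, 1891 (end of Aug, 31 days; 56 left).
−31 → Jul 31, 1891 (end of Jul, 31 days; 25 left).
−25 → Jul 6, 1891.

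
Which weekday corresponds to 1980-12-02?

Tuesday

January 1, 1980 is a Tuesday.
Jan 1, 1980 → Feb 1, 1980: 31 days (January has 31).
Feb 1, 1980 → Mar 1, 1980: 29 days (February has 29).
Mar 1, 1980 → Apr 1, 1980: 31 days (March has 31).
Apr 1, 1980 → May 1, 1980: 30 days (April has 30).
May 1, 1980 → Jun 1, 1980: 31 days (May has 31).
Jun 1, 1980 → Jul 1, 1980: 30 days (June has 30).
Jul 1, 1980 → Aug 1, 1980: 31 days (July has 31).
Aug 1, 1980 → Sep 1, 1980: 31 days (August has 31).
Sep 1, 1980 → Oct 1, 1980: 30 days (September has 30).
Oct 1, 1980 → Nov 1, 1980: 31 days (October has 31).
Nov 1, 1980 → Dec 1, 1980: 30 days (November has 30).
Dec 1, 1980 → Dec 2, 1980: 1 days.
Total: 336 days.
336 mod 7 = 0, so Tuesday + 0 = Tuesday.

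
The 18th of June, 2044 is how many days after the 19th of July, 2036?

Jul 19, 2036 → Jul 19, 2037: 365 days.
Jul 19, 2037 → Jul 19, 2038: 365 days.
Jul 19, 2038 → Jul 19, 2039: 365 days.
Jul 19, 2039 → Jul 19, 2040: 366 days (Feb 29, 2040 is in that span).
Jul 19, 2040 → Jul 19, 2041: 365 days.
Jul 19, 2041 → Jul 19, 2042: 365 days.
Jul 19, 2042 → Jul 19, 2043: 365 days.
Jul 19, 2043 → Aug 19, 2043: 31 days (July has 31).
Aug 19, 2043 → Sep 19, 2043: 31 days (August has 31).
Sep 19, 2043 → Oct 19, 2043: 30 days (September has 30).
Oct 19, 2043 → Nov 19, 2043: 31 days (October has 31).
Nov 19, 2043 → Dec 19, 2043: 30 days (November has 30).
Dec 19, 2043 → Jan 19, 2044: 31 days (December has 31).
Jan 19, 2044 → Feb 19, 2044: 31 days (January has 31).
Feb 19, 2044 → Mar 19, 2044: 29 days (February has 29).
Mar 19, 2044 → Apr 19, 2044: 31 days (March has 31).
Apr 19, 2044 → May 19, 2044: 30 days (April has 30).
May 19, 2044 → Jun 18, 2044: 30 days.
Total: 2891 days.

2891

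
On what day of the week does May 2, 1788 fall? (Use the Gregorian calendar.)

Friday

Doomsday rule: the anchor day for the 1700s is Sunday. For year 88: 88÷12 = 7 r 4, and 4÷4 = 1, so 7+4+1 = 12.
Sunday + 12 ≡ Friday — that's 1788's doomsday.
In May the doomsday date is May 9.
May 2 is 7 days before May 9; 7 mod 7 = 0, so Friday − 0 = Friday.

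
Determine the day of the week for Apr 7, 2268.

Doomsday rule: the anchor day for the 2200s is Friday. For year 68: 68÷12 = 5 r 8, and 8÷4 = 2, so 5+8+2 = 15.
Friday + 15 ≡ Saturday — that's 2268's doomsday.
In April the doomsday date is Apr 4.
Apr 7 is 3 days after Apr 4; 3 mod 7 = 3, so Saturday + 3 = Tuesday.

Tuesday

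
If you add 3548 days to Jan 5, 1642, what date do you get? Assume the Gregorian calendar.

September 23, 1651

+365 (one year) → Jan 5, 1643 (3183 left).
+365 (one year) → Jan 5, 1644 (2818 left).
+366 (one year; includes Feb 29, 1644) → Jan 5, 1645 (2452 left).
+365 (one year) → Jan 5, 1646 (2087 left).
+365 (one year) → Jan 5, 1647 (1722 left).
+365 (one year) → Jan 5, 1648 (1357 left).
+366 (one year; includes Feb 29, 1648) → Jan 5, 1649 (991 left).
+365 (one year) → Jan 5, 1650 (626 left).
+365 (one year) → Jan 5, 1651 (261 left).
Jan has 31 days: +27 → Feb 1, 1651 (234 left).
Feb has 28 days: +28 → Mar 1, 1651 (206 left).
Mar has 31 days: +31 → Apr 1, 1651 (175 left).
Apr has 30 days: +30 → May 1, 1651 (145 left).
May has 31 days: +31 → Jun 1, 1651 (114 left).
Jun has 30 days: +30 → Jul 1, 1651 (84 left).
Jul has 31 days: +31 → Aug 1, 1651 (53 left).
Aug has 31 days: +31 → Sep 1, 1651 (22 left).
+22 → Sep 23, 1651.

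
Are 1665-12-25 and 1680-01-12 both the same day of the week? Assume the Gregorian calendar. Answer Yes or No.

Yes

From Dec 25, 1665 to Jan 12, 1680 is 5131 days.
5131 mod 7 = 0, so they are the same weekday.
(Dec 25, 1665 is a Friday; Jan 12, 1680 is a Friday.)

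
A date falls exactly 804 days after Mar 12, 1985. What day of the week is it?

First find the weekday of Mar 12, 1985. Doomsday rule: the anchor day for the 1900s is Wednesday. For year 85: 85÷12 = 7 r 1, and 1÷4 = 0, so 7+1+0 = 8.
Wednesday + 8 ≡ Thursday — that's 1985's doomsday.
In March the doomsday date is Mar 14.
Mar 12 is 2 days before Mar 14; 2 mod 7 = 2, so Thursday − 2 = Tuesday.
804 mod 7 = 6, so 804 days after a Tuesday is Tuesday + 6 = Monday.

Monday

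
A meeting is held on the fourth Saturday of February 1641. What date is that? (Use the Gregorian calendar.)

February 1, 1641 is a Friday.
The first Saturday is therefore February 2 (1 days later).
The fourth Saturday is 2 + 3×7 = February 23.

February 23, 1641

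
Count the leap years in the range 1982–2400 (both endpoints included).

102

Multiples of 4 in [1982,2400]: 105.
Of those, multiples of 100: 5 (not leap unless ÷400).
Multiples of 400: 2.
Leap years = 105 − 5 + 2 = 102.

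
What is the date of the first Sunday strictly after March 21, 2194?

March 23, 2194

Mar 21, 2194 is a Friday.
From Friday to the next Sunday is 2 days.
Mar 21, 2194 + 2 = Mar 23, 2194.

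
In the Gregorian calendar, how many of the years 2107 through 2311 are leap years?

49

Multiples of 4 in [2107,2311]: 51.
Of those, multiples of 100: 2 (not leap unless ÷400).
Multiples of 400: 0.
Leap years = 51 − 2 + 0 = 49.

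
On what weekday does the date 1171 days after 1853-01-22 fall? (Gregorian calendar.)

Monday

Jan 22, 1853 is a Saturday.
1171 mod 7 = 2, so 1171 days after a Saturday is Saturday + 2 = Monday.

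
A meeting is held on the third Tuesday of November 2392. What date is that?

November 17, 2392

November 1, 2392 is a Sunday.
The first Tuesday is therefore November 3 (2 days later).
The third Tuesday is 3 + 2×7 = November 17.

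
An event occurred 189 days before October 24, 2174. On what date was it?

−24 → Sep 30, 2174 (end of Sep, 30 days; 165 left).
−30 → Aug 31, 2174 (end of Aug, 31 days; 135 left).
−31 → Jul 31, 2174 (end of Jul, 31 days; 104 left).
−31 → Jun 30, 2174 (end of Jun, 30 days; 73 left).
−30 → May 31, 2174 (end of May, 31 days; 43 left).
−31 → Apr 30, 2174 (end of Apr, 30 days; 12 left).
−12 → Apr 18, 2174.

April 18, 2174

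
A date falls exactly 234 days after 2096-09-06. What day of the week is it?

Sunday

Sep 6, 2096 is a Thursday.
234 mod 7 = 3, so 234 days after a Thursday is Thursday + 3 = Sunday.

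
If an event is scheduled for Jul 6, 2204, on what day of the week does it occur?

Doomsday rule: the anchor day for the 2200s is Friday. For year 04: 4÷12 = 0 r 4, and 4÷4 = 1, so 0+4+1 = 5.
Friday + 5 ≡ Wednesday — that's 2204's doomsday.
In July the doomsday date is Jul 11.
Jul 6 is 5 days before Jul 11; 5 mod 7 = 5, so Wednesday − 5 = Friday.

Friday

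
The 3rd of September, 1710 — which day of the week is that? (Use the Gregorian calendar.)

Wednesday

Doomsday rule: the anchor day for the 1700s is Sunday. For year 10: 10÷12 = 0 r 10, and 10÷4 = 2, so 0+10+2 = 12.
Sunday + 12 ≡ Friday — that's 1710's doomsday.
In September the doomsday date is Sep 5.
Sep 3 is 2 days before Sep 5; 2 mod 7 = 2, so Friday − 2 = Wednesday.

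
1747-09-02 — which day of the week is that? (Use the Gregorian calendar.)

Saturday

Doomsday rule: the anchor day for the 1700s is Sunday. For year 47: 47÷12 = 3 r 11, and 11÷4 = 2, so 3+11+2 = 16.
Sunday + 16 ≡ Tuesday — that's 1747's doomsday.
In September the doomsday date is Sep 5.
Sep 2 is 3 days before Sep 5; 3 mod 7 = 3, so Tuesday − 3 = Saturday.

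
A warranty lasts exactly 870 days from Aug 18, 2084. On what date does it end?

+365 (one year) → Aug 18, 2085 (505 left).
+365 (one year) → Aug 18, 2086 (140 left).
Aug has 31 days: +14 → Sep 1, 2086 (126 left).
Sep has 30 days: +30 → Oct 1, 2086 (96 left).
Oct has 31 days: +31 → Nov 1, 2086 (65 left).
Nov has 30 days: +30 → Dec 1, 2086 (35 left).
Dec has 31 days: +31 → Jan 1, 2087 (4 left).
+4 → Jan 5, 2087.

January 5, 2087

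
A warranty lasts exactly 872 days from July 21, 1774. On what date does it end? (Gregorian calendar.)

+365 (one year) → Jul 21, 1775 (507 left).
+366 (one year; includes Feb 29, 1776) → Jul 21, 1776 (141 left).
Jul has 31 days: +11 → Aug 1, 1776 (130 left).
Aug has 31 days: +31 → Sep 1, 1776 (99 left).
Sep has 30 days: +30 → Oct 1, 1776 (69 left).
Oct has 31 days: +31 → Nov 1, 1776 (38 left).
Nov has 30 days: +30 → Dec 1, 1776 (8 left).
+8 → Dec 9, 1776.

December 9, 1776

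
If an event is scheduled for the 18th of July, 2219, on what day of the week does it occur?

Sunday

Doomsday rule: the anchor day for the 2200s is Friday. For year 19: 19÷12 = 1 r 7, and 7÷4 = 1, so 1+7+1 = 9.
Friday + 9 ≡ Sunday — that's 2219's doomsday.
In July the doomsday date is Jul 11.
Jul 18 is 7 days after Jul 11; 7 mod 7 = 0, so Sunday + 0 = Sunday.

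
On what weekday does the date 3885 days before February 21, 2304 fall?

First find the weekday of Feb 21, 2304. Doomsday rule: the anchor day for the 2300s is Wednesday. For year 04: 4÷12 = 0 r 4, and 4÷4 = 1, so 0+4+1 = 5.
Wednesday + 5 ≡ Monday — that's 2304's doomsday.
In February the doomsday date is Feb 29 (2304 is a leap year (divisible by 4)).
Feb 21 is 8 days before Feb 29; 8 mod 7 = 1, so Monday − 1 = Sunday.
3885 mod 7 = 0, so 3885 days before a Sunday is Sunday − 0 = Sunday.

Sunday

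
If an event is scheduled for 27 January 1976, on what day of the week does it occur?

January 1, 1976 is a Thursday.
Jan 1, 1976 → Jan 27, 1976: 26 days.
Total: 26 days.
26 mod 7 = 5, so Thursday + 5 = Tuesday.

Tuesday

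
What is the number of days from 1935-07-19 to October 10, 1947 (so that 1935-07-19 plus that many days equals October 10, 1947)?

4466

Jul 19, 1935 → Jul 19, 1936: 366 days (Feb 29, 1936 is in that span).
Jul 19, 1936 → Jul 19, 1937: 365 days.
Jul 19, 1937 → Jul 19, 1938: 365 days.
Jul 19, 1938 → Jul 19, 1939: 365 days.
Jul 19, 1939 → Jul 19, 1940: 366 days (Feb 29, 1940 is in that span).
Jul 19, 1940 → Jul 19, 1941: 365 days.
Jul 19, 1941 → Jul 19, 1942: 365 days.
Jul 19, 1942 → Jul 19, 1943: 365 days.
Jul 19, 1943 → Jul 19, 1944: 366 days (Feb 29, 1944 is in that span).
Jul 19, 1944 → Jul 19, 1945: 365 days.
Jul 19, 1945 → Jul 19, 1946: 365 days.
Jul 19, 1946 → Jul 19, 1947: 365 days.
Jul 19, 1947 → Aug 19, 1947: 31 days (July has 31).
Aug 19, 1947 → Sep 19, 1947: 31 days (August has 31).
Sep 19, 1947 → Oct 10, 1947: 21 days.
Total: 4466 days.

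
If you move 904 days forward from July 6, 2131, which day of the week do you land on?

First find the weekday of Jul 6, 2131. Doomsday rule: the anchor day for the 2100s is Sunday. For year 31: 31÷12 = 2 r 7, and 7÷4 = 1, so 2+7+1 = 10.
Sunday + 10 ≡ Wednesday — that's 2131's doomsday.
In July the doomsday date is Jul 11.
Jul 6 is 5 days before Jul 11; 5 mod 7 = 5, so Wednesday − 5 = Friday.
904 mod 7 = 1, so 904 days after a Friday is Friday + 1 = Saturday.

Saturday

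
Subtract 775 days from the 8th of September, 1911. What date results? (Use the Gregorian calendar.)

−365 (one year) → Sep 8, 1910 (410 left).
−365 (one year) → Sep 8, 1909 (45 left).
−8 → Aug 31, 1909 (end of Aug, 31 days; 37 left).
−31 → Jul 31, 1909 (end of Jul, 31 days; 6 left).
−6 → Jul 25, 1909.

July 25, 1909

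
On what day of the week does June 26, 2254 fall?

Doomsday rule: the anchor day for the 2200s is Friday. For year 54: 54÷12 = 4 r 6, and 6÷4 = 1, so 4+6+1 = 11.
Friday + 11 ≡ Tuesday — that's 2254's doomsday.
In June the doomsday date is Jun 6.
Jun 26 is 20 days after Jun 6; 20 mod 7 = 6, so Tuesday + 6 = Monday.

Monday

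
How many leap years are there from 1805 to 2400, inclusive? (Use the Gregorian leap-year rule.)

145

Multiples of 4 in [1805,2400]: 149.
Of those, multiples of 100: 6 (not leap unless ÷400).
Multiples of 400: 2.
Leap years = 149 − 6 + 2 = 145.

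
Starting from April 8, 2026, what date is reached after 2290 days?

+365 (one year) → Apr 8, 2027 (1925 left).
+366 (one year; includes Feb 29, 2028) → Apr 8, 2028 (1559 left).
+365 (one year) → Apr 8, 2029 (1194 left).
+365 (one year) → Apr 8, 2030 (829 left).
+365 (one year) → Apr 8, 2031 (464 left).
+366 (one year; includes Feb 29, 2032) → Apr 8, 2032 (98 left).
Apr has 30 days: +23 → May 1, 2032 (75 left).
May has 31 days: +31 → Jun 1, 2032 (44 left).
Jun has 30 days: +30 → Jul 1, 2032 (14 left).
+14 → Jul 15, 2032.

July 15, 2032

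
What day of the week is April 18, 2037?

Doomsday rule: the anchor day for the 2000s is Tuesday. For year 37: 37÷12 = 3 r 1, and 1÷4 = 0, so 3+1+0 = 4.
Tuesday + 4 ≡ Saturday — that's 2037's doomsday.
In April the doomsday date is Apr 4.
Apr 18 is 14 days after Apr 4; 14 mod 7 = 0, so Saturday + 0 = Saturday.

Saturday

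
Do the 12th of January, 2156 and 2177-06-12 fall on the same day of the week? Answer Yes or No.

From Jan 12, 2156 to Jun 12, 2177 is 7822 days.
7822 mod 7 = 3, so they are different weekdays.
(Jan 12, 2156 is a Monday; Jun 12, 2177 is a Thursday.)

No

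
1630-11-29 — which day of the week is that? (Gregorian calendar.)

Friday

Doomsday rule: the anchor day for the 1600s is Tuesday. For year 30: 30÷12 = 2 r 6, and 6÷4 = 1, so 2+6+1 = 9.
Tuesday + 9 ≡ Thursday — that's 1630's doomsday.
In November the doomsday date is Nov 7.
Nov 29 is 22 days after Nov 7; 22 mod 7 = 1, so Thursday + 1 = Friday.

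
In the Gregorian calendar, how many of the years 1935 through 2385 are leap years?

110

Multiples of 4 in [1935,2385]: 113.
Of those, multiples of 100: 4 (not leap unless ÷400).
Multiples of 400: 1.
Leap years = 113 − 4 + 1 = 110.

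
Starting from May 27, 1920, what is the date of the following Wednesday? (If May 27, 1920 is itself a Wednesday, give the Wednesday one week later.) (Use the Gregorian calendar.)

June 2, 1920

May 27, 1920 is a Thursday.
From Thursday to the next Wednesday is 6 days.
May 27, 1920 + 6 = Jun 2, 1920.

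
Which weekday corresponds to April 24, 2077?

Saturday

Doomsday rule: the anchor day for the 2000s is Tuesday. For year 77: 77÷12 = 6 r 5, and 5÷4 = 1, so 6+5+1 = 12.
Tuesday + 12 ≡ Sunday — that's 2077's doomsday.
In April the doomsday date is Apr 4.
Apr 24 is 20 days after Apr 4; 20 mod 7 = 6, so Sunday + 6 = Saturday.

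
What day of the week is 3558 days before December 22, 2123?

Monday

First find the weekday of Dec 22, 2123. Doomsday rule: the anchor day for the 2100s is Sunday. For year 23: 23÷12 = 1 r 11, and 11÷4 = 2, so 1+11+2 = 14.
Sunday + 14 ≡ Sunday — that's 2123's doomsday.
In December the doomsday date is Dec 12.
Dec 22 is 10 days after Dec 12; 10 mod 7 = 3, so Sunday + 3 = Wednesday.
3558 mod 7 = 2, so 3558 days before a Wednesday is Wednesday − 2 = Monday.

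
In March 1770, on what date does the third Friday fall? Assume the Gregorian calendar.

March 1, 1770 is a Thursday.
The first Friday is therefore March 2 (1 days later).
The third Friday is 2 + 2×7 = March 16.

March 16, 1770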